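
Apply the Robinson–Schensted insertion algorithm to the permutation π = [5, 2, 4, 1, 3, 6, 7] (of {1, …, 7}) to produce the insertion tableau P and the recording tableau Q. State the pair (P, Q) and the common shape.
P = [1, 3, 6, 7] / [2, 4] / [5];  Q = [1, 3, 6, 7] / [2, 5] / [4];  common shape = (4, 2, 1)

Row-insert the values π_1, π_2, … into P one at a time, bumping the leftmost entry strictly greater than the inserted value down to the next row. The recording tableau Q records, in position (i, j), the step at which that cell was added to P.
  Insert 5 (step 1): P = [5];  Q = [1]
  Insert 2 (step 2): P = [2] / [5];  Q = [1] / [2]
  Insert 4 (step 3): P = [2, 4] / [5];  Q = [1, 3] / [2]
  Insert 1 (step 4): P = [1, 4] / [2] / [5];  Q = [1, 3] / [2] / [4]
  Insert 3 (step 5): P = [1, 3] / [2, 4] / [5];  Q = [1, 3] / [2, 5] / [4]
  Insert 6 (step 6): P = [1, 3, 6] / [2, 4] / [5];  Q = [1, 3, 6] / [2, 5] / [4]
  Insert 7 (step 7): P = [1, 3, 6, 7] / [2, 4] / [5];  Q = [1, 3, 6, 7] / [2, 5] / [4]
Final shape: (4, 2, 1).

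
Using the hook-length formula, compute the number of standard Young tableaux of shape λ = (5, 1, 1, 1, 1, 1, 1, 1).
# SYT of shape (5, 1, 1, 1, 1, 1, 1, 1) = 330

Hook-length formula: f^λ = n! / Π hook(c), product over all cells c of the Young diagram. For λ = (5, 1, 1, 1, 1, 1, 1, 1), n = 12 boxes. Hook lengths by row (left-to-right, top-to-bottom): [12, 4, 3, 2, 1]; [7]; [6]; [5]; [4]; [3]; [2]; [1]. Product of hooks = 1451520. So f^λ = 12! / 1451520 = 479001600 / 1451520 = 330.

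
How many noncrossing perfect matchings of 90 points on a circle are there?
C_45 = 2257117854077248073253720

These noncrossing handshakes are counted by the Catalan number C_n = (1/(n + 1)) · C(2n, n). For n = 45: C_45 = (1/46) · C(90, 45) = 103827421287553411369671120/46 = 2257117854077248073253720.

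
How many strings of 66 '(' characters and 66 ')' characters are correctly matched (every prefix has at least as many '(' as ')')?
C_66 = 5632681584560312734993915705849145100

These balanced parentheses are counted by the Catalan number C_n = (1/(n + 1)) · C(2n, n). For n = 66: C_66 = (1/67) · C(132, 66) = 377389666165540953244592352291892721700/67 = 5632681584560312734993915705849145100.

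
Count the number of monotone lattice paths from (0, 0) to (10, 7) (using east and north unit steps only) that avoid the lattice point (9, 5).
Number of paths = 13442

Total paths from (0, 0) to (10, 7): C(17, 10) = 19448. Paths through (9, 5): (paths (0, 0) → (9, 5)) × (paths (9, 5) → (10, 7)) = C(14, 9) · C(3, 1) = 2002 · 3 = 6006. Avoidance count = 19448 − 6006 = 13442.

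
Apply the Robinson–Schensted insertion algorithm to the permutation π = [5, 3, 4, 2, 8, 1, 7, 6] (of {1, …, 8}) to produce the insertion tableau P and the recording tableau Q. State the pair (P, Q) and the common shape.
P = [1, 4, 6] / [2, 7] / [3, 8] / [5];  Q = [1, 3, 5] / [2, 7] / [4, 8] / [6];  common shape = (3, 2, 2, 1)

Row-insert the values π_1, π_2, … into P one at a time, bumping the leftmost entry strictly greater than the inserted value down to the next row. The recording tableau Q records, in position (i, j), the step at which that cell was added to P.
  Insert 5 (step 1): P = [5];  Q = [1]
  Insert 3 (step 2): P = [3] / [5];  Q = [1] / [2]
  Insert 4 (step 3): P = [3, 4] / [5];  Q = [1, 3] / [2]
  Insert 2 (step 4): P = [2, 4] / [3] / [5];  Q = [1, 3] / [2] / [4]
  Insert 8 (step 5): P = [2, 4, 8] / [3] / [5];  Q = [1, 3, 5] / [2] / [4]
  Insert 1 (step 6): P = [1, 4, 8] / [2] / [3] / [5];  Q = [1, 3, 5] / [2] / [4] / [6]
  Insert 7 (step 7): P = [1, 4, 7] / [2, 8] / [3] / [5];  Q = [1, 3, 5] / [2, 7] / [4] / [6]
  Insert 6 (step 8): P = [1, 4, 6] / [2, 7] / [3, 8] / [5];  Q = [1, 3, 5] / [2, 7] / [4, 8] / [6]
Final shape: (3, 2, 2, 1).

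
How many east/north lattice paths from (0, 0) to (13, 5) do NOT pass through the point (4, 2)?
Number of paths = 5268

Total paths from (0, 0) to (13, 5): C(18, 13) = 8568. Paths through (4, 2): (paths (0, 0) → (4, 2)) × (paths (4, 2) → (13, 5)) = C(6, 4) · C(12, 9) = 15 · 220 = 3300. Avoidance count = 8568 − 3300 = 5268.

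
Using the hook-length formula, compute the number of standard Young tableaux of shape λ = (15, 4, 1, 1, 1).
# SYT of shape (15, 4, 1, 1, 1) = 2154240

Hook-length formula: f^λ = n! / Π hook(c), product over all cells c of the Young diagram. For λ = (15, 4, 1, 1, 1), n = 22 boxes. Hook lengths by row (left-to-right, top-to-bottom): [19, 15, 14, 13, 11, 10, 9, 8, 7, 6, 5, 4, 3, 2, 1]; [7, 3, 2, 1]; [3]; [2]; [1]. Product of hooks = 521762072832000. So f^λ = 22! / 521762072832000 = 1124000727777607680000 / 521762072832000 = 2154240.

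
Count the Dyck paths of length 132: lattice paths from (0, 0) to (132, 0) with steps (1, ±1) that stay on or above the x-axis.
C_66 = 5632681584560312734993915705849145100

These Dyck paths are counted by the Catalan number C_n = (1/(n + 1)) · C(2n, n). For n = 66: C_66 = (1/67) · C(132, 66) = 377389666165540953244592352291892721700/67 = 5632681584560312734993915705849145100.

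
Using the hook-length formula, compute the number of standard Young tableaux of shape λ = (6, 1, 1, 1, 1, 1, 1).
# SYT of shape (6, 1, 1, 1, 1, 1, 1) = 462

Hook-length formula: f^λ = n! / Π hook(c), product over all cells c of the Young diagram. For λ = (6, 1, 1, 1, 1, 1, 1), n = 12 boxes. Hook lengths by row (left-to-right, top-to-bottom): [12, 5, 4, 3, 2, 1]; [6]; [5]; [4]; [3]; [2]; [1]. Product of hooks = 1036800. So f^λ = 12! / 1036800 = 479001600 / 1036800 = 462.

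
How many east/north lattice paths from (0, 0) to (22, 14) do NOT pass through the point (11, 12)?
Number of paths = 3690835116

Total paths from (0, 0) to (22, 14): C(36, 22) = 3796297200. Paths through (11, 12): (paths (0, 0) → (11, 12)) × (paths (11, 12) → (22, 14)) = C(23, 11) · C(13, 11) = 1352078 · 78 = 105462084. Avoidance count = 3796297200 − 105462084 = 3690835116.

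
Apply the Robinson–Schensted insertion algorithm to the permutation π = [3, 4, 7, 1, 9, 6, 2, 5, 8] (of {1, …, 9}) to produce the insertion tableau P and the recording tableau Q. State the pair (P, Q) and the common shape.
P = [1, 2, 5, 8] / [3, 4, 6, 9] / [7];  Q = [1, 2, 3, 5] / [4, 6, 8, 9] / [7];  common shape = (4, 4, 1)

Row-insert the values π_1, π_2, … into P one at a time, bumping the leftmost entry strictly greater than the inserted value down to the next row. The recording tableau Q records, in position (i, j), the step at which that cell was added to P.
  Insert 3 (step 1): P = [3];  Q = [1]
  Insert 4 (step 2): P = [3, 4];  Q = [1, 2]
  Insert 7 (step 3): P = [3, 4, 7];  Q = [1, 2, 3]
  Insert 1 (step 4): P = [1, 4, 7] / [3];  Q = [1, 2, 3] / [4]
  Insert 9 (step 5): P = [1, 4, 7, 9] / [3];  Q = [1, 2, 3, 5] / [4]
  Insert 6 (step 6): P = [1, 4, 6, 9] / [3, 7];  Q = [1, 2, 3, 5] / [4, 6]
  Insert 2 (step 7): P = [1, 2, 6, 9] / [3, 4] / [7];  Q = [1, 2, 3, 5] / [4, 6] / [7]
  Insert 5 (step 8): P = [1, 2, 5, 9] / [3, 4, 6] / [7];  Q = [1, 2, 3, 5] / [4, 6, 8] / [7]
  Insert 8 (step 9): P = [1, 2, 5, 8] / [3, 4, 6, 9] / [7];  Q = [1, 2, 3, 5] / [4, 6, 8, 9] / [7]
Final shape: (4, 4, 1).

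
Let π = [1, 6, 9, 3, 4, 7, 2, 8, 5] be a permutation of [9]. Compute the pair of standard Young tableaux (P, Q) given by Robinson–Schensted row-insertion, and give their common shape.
P = [1, 2, 4, 5, 8] / [3, 7] / [6, 9];  Q = [1, 2, 3, 6, 8] / [4, 5] / [7, 9];  common shape = (5, 2, 2)

Row-insert the values π_1, π_2, … into P one at a time, bumping the leftmost entry strictly greater than the inserted value down to the next row. The recording tableau Q records, in position (i, j), the step at which that cell was added to P.
  Insert 1 (step 1): P = [1];  Q = [1]
  Insert 6 (step 2): P = [1, 6];  Q = [1, 2]
  Insert 9 (step 3): P = [1, 6, 9];  Q = [1, 2, 3]
  Insert 3 (step 4): P = [1, 3, 9] / [6];  Q = [1, 2, 3] / [4]
  Insert 4 (step 5): P = [1, 3, 4] / [6, 9];  Q = [1, 2, 3] / [4, 5]
  Insert 7 (step 6): P = [1, 3, 4, 7] / [6, 9];  Q = [1, 2, 3, 6] / [4, 5]
  Insert 2 (step 7): P = [1, 2, 4, 7] / [3, 9] / [6];  Q = [1, 2, 3, 6] / [4, 5] / [7]
  Insert 8 (step 8): P = [1, 2, 4, 7, 8] / [3, 9] / [6];  Q = [1, 2, 3, 6, 8] / [4, 5] / [7]
  Insert 5 (step 9): P = [1, 2, 4, 5, 8] / [3, 7] / [6, 9];  Q = [1, 2, 3, 6, 8] / [4, 5] / [7, 9]
Final shape: (5, 2, 2).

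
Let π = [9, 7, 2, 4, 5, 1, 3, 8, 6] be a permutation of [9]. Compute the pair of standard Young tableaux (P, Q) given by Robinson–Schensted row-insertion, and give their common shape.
P = [1, 3, 5, 6] / [2, 4, 8] / [7] / [9];  Q = [1, 4, 5, 8] / [2, 7, 9] / [3] / [6];  common shape = (4, 3, 1, 1)

Row-insert the values π_1, π_2, … into P one at a time, bumping the leftmost entry strictly greater than the inserted value down to the next row. The recording tableau Q records, in position (i, j), the step at which that cell was added to P.
  Insert 9 (step 1): P = [9];  Q = [1]
  Insert 7 (step 2): P = [7] / [9];  Q = [1] / [2]
  Insert 2 (step 3): P = [2] / [7] / [9];  Q = [1] / [2] / [3]
  Insert 4 (step 4): P = [2, 4] / [7] / [9];  Q = [1, 4] / [2] / [3]
  Insert 5 (step 5): P = [2, 4, 5] / [7] / [9];  Q = [1, 4, 5] / [2] / [3]
  Insert 1 (step 6): P = [1, 4, 5] / [2] / [7] / [9];  Q = [1, 4, 5] / [2] / [3] / [6]
  Insert 3 (step 7): P = [1, 3, 5] / [2, 4] / [7] / [9];  Q = [1, 4, 5] / [2, 7] / [3] / [6]
  Insert 8 (step 8): P = [1, 3, 5, 8] / [2, 4] / [7] / [9];  Q = [1, 4, 5, 8] / [2, 7] / [3] / [6]
  Insert 6 (step 9): P = [1, 3, 5, 6] / [2, 4, 8] / [7] / [9];  Q = [1, 4, 5, 8] / [2, 7, 9] / [3] / [6]
Final shape: (4, 3, 1, 1).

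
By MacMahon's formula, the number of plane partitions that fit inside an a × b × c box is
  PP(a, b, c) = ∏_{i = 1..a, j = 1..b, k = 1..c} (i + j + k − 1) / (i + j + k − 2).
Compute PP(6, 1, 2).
PP(6, 1, 2) = 28

Evaluate the triple product over i = 1..6, j = 1..1, k = 1..2. The factors are (2/1) · (3/2) · (3/2) · (4/3) · (4/3) · (5/4) · (5/4) · (6/5) · … (12 factors total). The numerators and denominators telescope so the product is an integer; carrying out the multiplication exactly gives PP(6, 1, 2) = 28.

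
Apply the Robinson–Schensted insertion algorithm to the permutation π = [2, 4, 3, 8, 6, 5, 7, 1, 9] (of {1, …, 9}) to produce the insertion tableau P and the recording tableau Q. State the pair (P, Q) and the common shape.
P = [1, 3, 5, 7, 9] / [2, 6] / [4] / [8];  Q = [1, 2, 4, 7, 9] / [3, 5] / [6] / [8];  common shape = (5, 2, 1, 1)

Row-insert the values π_1, π_2, … into P one at a time, bumping the leftmost entry strictly greater than the inserted value down to the next row. The recording tableau Q records, in position (i, j), the step at which that cell was added to P.
  Insert 2 (step 1): P = [2];  Q = [1]
  Insert 4 (step 2): P = [2, 4];  Q = [1, 2]
  Insert 3 (step 3): P = [2, 3] / [4];  Q = [1, 2] / [3]
  Insert 8 (step 4): P = [2, 3, 8] / [4];  Q = [1, 2, 4] / [3]
  Insert 6 (step 5): P = [2, 3, 6] / [4, 8];  Q = [1, 2, 4] / [3, 5]
  Insert 5 (step 6): P = [2, 3, 5] / [4, 6] / [8];  Q = [1, 2, 4] / [3, 5] / [6]
  Insert 7 (step 7): P = [2, 3, 5, 7] / [4, 6] / [8];  Q = [1, 2, 4, 7] / [3, 5] / [6]
  Insert 1 (step 8): P = [1, 3, 5, 7] / [2, 6] / [4] / [8];  Q = [1, 2, 4, 7] / [3, 5] / [6] / [8]
  Insert 9 (step 9): P = [1, 3, 5, 7, 9] / [2, 6] / [4] / [8];  Q = [1, 2, 4, 7, 9] / [3, 5] / [6] / [8]
Final shape: (5, 2, 1, 1).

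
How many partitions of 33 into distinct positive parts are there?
q(33) = 448

A partition into distinct parts is a strictly decreasing sequence summing to n. The recurrence d(n, m) = d(n, m−1) + d(n−m, m−1) (use part m at most once) with q(n) = d(n, n) gives q(33) = 448. (Euler's theorem: # distinct-part partitions = # odd-part partitions.)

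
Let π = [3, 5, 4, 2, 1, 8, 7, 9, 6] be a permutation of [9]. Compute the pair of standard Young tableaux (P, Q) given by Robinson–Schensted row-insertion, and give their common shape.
P = [1, 4, 6, 9] / [2, 7] / [3, 8] / [5];  Q = [1, 2, 6, 8] / [3, 7] / [4, 9] / [5];  common shape = (4, 2, 2, 1)

Row-insert the values π_1, π_2, … into P one at a time, bumping the leftmost entry strictly greater than the inserted value down to the next row. The recording tableau Q records, in position (i, j), the step at which that cell was added to P.
  Insert 3 (step 1): P = [3];  Q = [1]
  Insert 5 (step 2): P = [3, 5];  Q = [1, 2]
  Insert 4 (step 3): P = [3, 4] / [5];  Q = [1, 2] / [3]
  Insert 2 (step 4): P = [2, 4] / [3] / [5];  Q = [1, 2] / [3] / [4]
  Insert 1 (step 5): P = [1, 4] / [2] / [3] / [5];  Q = [1, 2] / [3] / [4] / [5]
  Insert 8 (step 6): P = [1, 4, 8] / [2] / [3] / [5];  Q = [1, 2, 6] / [3] / [4] / [5]
  Insert 7 (step 7): P = [1, 4, 7] / [2, 8] / [3] / [5];  Q = [1, 2, 6] / [3, 7] / [4] / [5]
  Insert 9 (step 8): P = [1, 4, 7, 9] / [2, 8] / [3] / [5];  Q = [1, 2, 6, 8] / [3, 7] / [4] / [5]
  Insert 6 (step 9): P = [1, 4, 6, 9] / [2, 7] / [3, 8] / [5];  Q = [1, 2, 6, 8] / [3, 7] / [4, 9] / [5]
Final shape: (4, 2, 2, 1).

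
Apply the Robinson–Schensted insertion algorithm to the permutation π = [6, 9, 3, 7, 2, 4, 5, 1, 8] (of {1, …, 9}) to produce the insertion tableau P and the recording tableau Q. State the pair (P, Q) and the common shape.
P = [1, 4, 5, 8] / [2, 7] / [3, 9] / [6];  Q = [1, 2, 7, 9] / [3, 4] / [5, 6] / [8];  common shape = (4, 2, 2, 1)

Row-insert the values π_1, π_2, … into P one at a time, bumping the leftmost entry strictly greater than the inserted value down to the next row. The recording tableau Q records, in position (i, j), the step at which that cell was added to P.
  Insert 6 (step 1): P = [6];  Q = [1]
  Insert 9 (step 2): P = [6, 9];  Q = [1, 2]
  Insert 3 (step 3): P = [3, 9] / [6];  Q = [1, 2] / [3]
  Insert 7 (step 4): P = [3, 7] / [6, 9];  Q = [1, 2] / [3, 4]
  Insert 2 (step 5): P = [2, 7] / [3, 9] / [6];  Q = [1, 2] / [3, 4] / [5]
  Insert 4 (step 6): P = [2, 4] / [3, 7] / [6, 9];  Q = [1, 2] / [3, 4] / [5, 6]
  Insert 5 (step 7): P = [2, 4, 5] / [3, 7] / [6, 9];  Q = [1, 2, 7] / [3, 4] / [5, 6]
  Insert 1 (step 8): P = [1, 4, 5] / [2, 7] / [3, 9] / [6];  Q = [1, 2, 7] / [3, 4] / [5, 6] / [8]
  Insert 8 (step 9): P = [1, 4, 5, 8] / [2, 7] / [3, 9] / [6];  Q = [1, 2, 7, 9] / [3, 4] / [5, 6] / [8]
Final shape: (4, 2, 2, 1).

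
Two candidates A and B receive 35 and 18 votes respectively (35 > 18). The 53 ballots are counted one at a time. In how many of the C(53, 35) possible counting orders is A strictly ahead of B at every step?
Strict-lead orderings = 20726389004230

Total orderings of the 53 votes with 35 for A: C(53, 35) = 64617565719070. By the Bertrand ballot formula (Cycle Lemma / reflection principle), the number of orderings in which A is strictly ahead of B throughout is (p − q)/(p + q) · C(p + q, p) = (35 − 18)/(35 + 18) · 64617565719070 = 20726389004230.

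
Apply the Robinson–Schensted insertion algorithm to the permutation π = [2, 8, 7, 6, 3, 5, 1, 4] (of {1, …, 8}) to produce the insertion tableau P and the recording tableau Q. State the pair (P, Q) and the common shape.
P = [1, 3, 4] / [2, 5] / [6] / [7] / [8];  Q = [1, 2, 6] / [3, 8] / [4] / [5] / [7];  common shape = (3, 2, 1, 1, 1)

Row-insert the values π_1, π_2, … into P one at a time, bumping the leftmost entry strictly greater than the inserted value down to the next row. The recording tableau Q records, in position (i, j), the step at which that cell was added to P.
  Insert 2 (step 1): P = [2];  Q = [1]
  Insert 8 (step 2): P = [2, 8];  Q = [1, 2]
  Insert 7 (step 3): P = [2, 7] / [8];  Q = [1, 2] / [3]
  Insert 6 (step 4): P = [2, 6] / [7] / [8];  Q = [1, 2] / [3] / [4]
  Insert 3 (step 5): P = [2, 3] / [6] / [7] / [8];  Q = [1, 2] / [3] / [4] / [5]
  Insert 5 (step 6): P = [2, 3, 5] / [6] / [7] / [8];  Q = [1, 2, 6] / [3] / [4] / [5]
  Insert 1 (step 7): P = [1, 3, 5] / [2] / [6] / [7] / [8];  Q = [1, 2, 6] / [3] / [4] / [5] / [7]
  Insert 4 (step 8): P = [1, 3, 4] / [2, 5] / [6] / [7] / [8];  Q = [1, 2, 6] / [3, 8] / [4] / [5] / [7]
Final shape: (3, 2, 1, 1, 1).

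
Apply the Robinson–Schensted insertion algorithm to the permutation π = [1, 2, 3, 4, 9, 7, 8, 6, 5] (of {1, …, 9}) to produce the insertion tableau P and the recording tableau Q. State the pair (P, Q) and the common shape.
P = [1, 2, 3, 4, 5, 8] / [6] / [7] / [9];  Q = [1, 2, 3, 4, 5, 7] / [6] / [8] / [9];  common shape = (6, 1, 1, 1)

Row-insert the values π_1, π_2, … into P one at a time, bumping the leftmost entry strictly greater than the inserted value down to the next row. The recording tableau Q records, in position (i, j), the step at which that cell was added to P.
  Insert 1 (step 1): P = [1];  Q = [1]
  Insert 2 (step 2): P = [1, 2];  Q = [1, 2]
  Insert 3 (step 3): P = [1, 2, 3];  Q = [1, 2, 3]
  Insert 4 (step 4): P = [1, 2, 3, 4];  Q = [1, 2, 3, 4]
  Insert 9 (step 5): P = [1, 2, 3, 4, 9];  Q = [1, 2, 3, 4, 5]
  Insert 7 (step 6): P = [1, 2, 3, 4, 7] / [9];  Q = [1, 2, 3, 4, 5] / [6]
  Insert 8 (step 7): P = [1, 2, 3, 4, 7, 8] / [9];  Q = [1, 2, 3, 4, 5, 7] / [6]
  Insert 6 (step 8): P = [1, 2, 3, 4, 6, 8] / [7] / [9];  Q = [1, 2, 3, 4, 5, 7] / [6] / [8]
  Insert 5 (step 9): P = [1, 2, 3, 4, 5, 8] / [6] / [7] / [9];  Q = [1, 2, 3, 4, 5, 7] / [6] / [8] / [9]
Final shape: (6, 1, 1, 1).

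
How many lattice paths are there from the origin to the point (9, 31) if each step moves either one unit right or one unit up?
Number of paths = 273438880

A monotone lattice path from (0, 0) to (9, 31) consists of 9 east steps and 31 north steps in some order, so it is determined by which 9 of the 40 steps are east. The count is C(40, 9) = 273438880.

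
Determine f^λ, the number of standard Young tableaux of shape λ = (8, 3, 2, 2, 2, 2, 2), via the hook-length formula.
# SYT of shape (8, 3, 2, 2, 2, 2, 2) = 69070320

Hook-length formula: f^λ = n! / Π hook(c), product over all cells c of the Young diagram. For λ = (8, 3, 2, 2, 2, 2, 2), n = 21 boxes. Hook lengths by row (left-to-right, top-to-bottom): [14, 13, 7, 5, 4, 3, 2, 1]; [8, 7, 1]; [6, 5]; [5, 4]; [4, 3]; [3, 2]; [2, 1]. Product of hooks = 739694592000. So f^λ = 21! / 739694592000 = 51090942171709440000 / 739694592000 = 69070320.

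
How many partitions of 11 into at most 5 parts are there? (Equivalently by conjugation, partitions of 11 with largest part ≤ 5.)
p(11, parts ≤ 5) = 37

Partitions of 11 with all parts ≤ 5: 5+5+1, 5+4+2, 5+4+1+1, 5+3+3, 5+3+2+1, 5+3+1+1+1, 5+2+2+2, 5+2+2+1+1, 5+2+1+1+1+1, 5+1+1+1+1+1+1, 4+4+3, 4+4+2+1, 4+4+1+1+1, 4+3+3+1, 4+3+2+2, 4+3+2+1+1, 4+3+1+1+1+1, 4+2+2+2+1, 4+2+2+1+1+1, 4+2+1+1+1+1+1, 4+1+1+1+1+1+1+1, 3+3+3+2, 3+3+3+1+1, 3+3+2+2+1, 3+3+2+1+1+1, 3+3+1+1+1+1+1, 3+2+2+2+2, 3+2+2+2+1+1, 3+2+2+1+1+1+1, 3+2+1+1+1+1+1+1, … (37 total). Count = 37.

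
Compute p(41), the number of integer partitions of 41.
p(41) = 44583

Compute p(n) via the recurrence p(n, m) = p(n, m−1) + p(n−m, m), where p(n, m) counts partitions of n with all parts ≤ m and p(n) = p(n, n). The base cases are p(0, m) = 1 and p(n, 0) = 0 for n > 0. Filling the table yields p(41) = 44583. (Euler's pentagonal recurrence is an alternative.)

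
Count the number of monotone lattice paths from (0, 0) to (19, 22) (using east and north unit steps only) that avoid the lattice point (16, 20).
Number of paths = 171583949100

Total paths from (0, 0) to (19, 22): C(41, 19) = 244662670200. Paths through (16, 20): (paths (0, 0) → (16, 20)) × (paths (16, 20) → (19, 22)) = C(36, 16) · C(5, 3) = 7307872110 · 10 = 73078721100. Avoidance count = 244662670200 − 73078721100 = 171583949100.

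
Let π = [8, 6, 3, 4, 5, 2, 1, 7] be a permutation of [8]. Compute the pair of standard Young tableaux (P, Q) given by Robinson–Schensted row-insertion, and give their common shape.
P = [1, 4, 5, 7] / [2] / [3] / [6] / [8];  Q = [1, 4, 5, 8] / [2] / [3] / [6] / [7];  common shape = (4, 1, 1, 1, 1)

Row-insert the values π_1, π_2, … into P one at a time, bumping the leftmost entry strictly greater than the inserted value down to the next row. The recording tableau Q records, in position (i, j), the step at which that cell was added to P.
  Insert 8 (step 1): P = [8];  Q = [1]
  Insert 6 (step 2): P = [6] / [8];  Q = [1] / [2]
  Insert 3 (step 3): P = [3] / [6] / [8];  Q = [1] / [2] / [3]
  Insert 4 (step 4): P = [3, 4] / [6] / [8];  Q = [1, 4] / [2] / [3]
  Insert 5 (step 5): P = [3, 4, 5] / [6] / [8];  Q = [1, 4, 5] / [2] / [3]
  Insert 2 (step 6): P = [2, 4, 5] / [3] / [6] / [8];  Q = [1, 4, 5] / [2] / [3] / [6]
  Insert 1 (step 7): P = [1, 4, 5] / [2] / [3] / [6] / [8];  Q = [1, 4, 5] / [2] / [3] / [6] / [7]
  Insert 7 (step 8): P = [1, 4, 5, 7] / [2] / [3] / [6] / [8];  Q = [1, 4, 5, 8] / [2] / [3] / [6] / [7]
Final shape: (4, 1, 1, 1, 1).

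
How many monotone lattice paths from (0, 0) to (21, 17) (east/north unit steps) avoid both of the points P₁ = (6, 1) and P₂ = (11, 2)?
Number of paths = 26559686655

Inclusion–exclusion. Total paths: C(38, 21) = 28781143380. Through P₁: C(7, 6)·C(31, 15) = 2103781365. Through P₂: C(13, 11)·C(25, 10) = 254963280. Since P₁ is strictly southwest of P₂, a monotone path through both must visit P₁ then P₂; paths through both = C(7, 6)·C(6, 5)·C(25, 10) = 137287920. Avoid both = 28781143380 − 2103781365 − 254963280 + 137287920 = 26559686655.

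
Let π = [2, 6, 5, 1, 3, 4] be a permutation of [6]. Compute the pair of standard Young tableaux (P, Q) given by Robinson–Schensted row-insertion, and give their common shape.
P = [1, 3, 4] / [2, 5] / [6];  Q = [1, 2, 6] / [3, 5] / [4];  common shape = (3, 2, 1)

Row-insert the values π_1, π_2, … into P one at a time, bumping the leftmost entry strictly greater than the inserted value down to the next row. The recording tableau Q records, in position (i, j), the step at which that cell was added to P.
  Insert 2 (step 1): P = [2];  Q = [1]
  Insert 6 (step 2): P = [2, 6];  Q = [1, 2]
  Insert 5 (step 3): P = [2, 5] / [6];  Q = [1, 2] / [3]
  Insert 1 (step 4): P = [1, 5] / [2] / [6];  Q = [1, 2] / [3] / [4]
  Insert 3 (step 5): P = [1, 3] / [2, 5] / [6];  Q = [1, 2] / [3, 5] / [4]
  Insert 4 (step 6): P = [1, 3, 4] / [2, 5] / [6];  Q = [1, 2, 6] / [3, 5] / [4]
Final shape: (3, 2, 1).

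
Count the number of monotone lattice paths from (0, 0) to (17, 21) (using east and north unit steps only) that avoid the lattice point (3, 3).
Number of paths = 19352431380

Total paths from (0, 0) to (17, 21): C(38, 17) = 28781143380. Paths through (3, 3): (paths (0, 0) → (3, 3)) × (paths (3, 3) → (17, 21)) = C(6, 3) · C(32, 14) = 20 · 471435600 = 9428712000. Avoidance count = 28781143380 − 9428712000 = 19352431380.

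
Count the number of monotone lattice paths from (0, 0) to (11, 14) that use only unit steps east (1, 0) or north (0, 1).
Number of paths = 4457400

A monotone lattice path from (0, 0) to (11, 14) consists of 11 east steps and 14 north steps in some order, so it is determined by which 11 of the 25 steps are east. The count is C(25, 11) = 4457400.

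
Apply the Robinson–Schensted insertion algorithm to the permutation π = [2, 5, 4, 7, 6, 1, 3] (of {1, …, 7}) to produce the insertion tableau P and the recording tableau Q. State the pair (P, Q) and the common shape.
P = [1, 3, 6] / [2, 4] / [5, 7];  Q = [1, 2, 4] / [3, 5] / [6, 7];  common shape = (3, 2, 2)

Row-insert the values π_1, π_2, … into P one at a time, bumping the leftmost entry strictly greater than the inserted value down to the next row. The recording tableau Q records, in position (i, j), the step at which that cell was added to P.
  Insert 2 (step 1): P = [2];  Q = [1]
  Insert 5 (step 2): P = [2, 5];  Q = [1, 2]
  Insert 4 (step 3): P = [2, 4] / [5];  Q = [1, 2] / [3]
  Insert 7 (step 4): P = [2, 4, 7] / [5];  Q = [1, 2, 4] / [3]
  Insert 6 (step 5): P = [2, 4, 6] / [5, 7];  Q = [1, 2, 4] / [3, 5]
  Insert 1 (step 6): P = [1, 4, 6] / [2, 7] / [5];  Q = [1, 2, 4] / [3, 5] / [6]
  Insert 3 (step 7): P = [1, 3, 6] / [2, 4] / [5, 7];  Q = [1, 2, 4] / [3, 5] / [6, 7]
Final shape: (3, 2, 2).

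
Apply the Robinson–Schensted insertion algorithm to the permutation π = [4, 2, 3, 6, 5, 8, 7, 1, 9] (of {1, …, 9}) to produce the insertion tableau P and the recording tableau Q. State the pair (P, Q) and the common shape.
P = [1, 3, 5, 7, 9] / [2, 6, 8] / [4];  Q = [1, 3, 4, 6, 9] / [2, 5, 7] / [8];  common shape = (5, 3, 1)

Row-insert the values π_1, π_2, … into P one at a time, bumping the leftmost entry strictly greater than the inserted value down to the next row. The recording tableau Q records, in position (i, j), the step at which that cell was added to P.
  Insert 4 (step 1): P = [4];  Q = [1]
  Insert 2 (step 2): P = [2] / [4];  Q = [1] / [2]
  Insert 3 (step 3): P = [2, 3] / [4];  Q = [1, 3] / [2]
  Insert 6 (step 4): P = [2, 3, 6] / [4];  Q = [1, 3, 4] / [2]
  Insert 5 (step 5): P = [2, 3, 5] / [4, 6];  Q = [1, 3, 4] / [2, 5]
  Insert 8 (step 6): P = [2, 3, 5, 8] / [4, 6];  Q = [1, 3, 4, 6] / [2, 5]
  Insert 7 (step 7): P = [2, 3, 5, 7] / [4, 6, 8];  Q = [1, 3, 4, 6] / [2, 5, 7]
  Insert 1 (step 8): P = [1, 3, 5, 7] / [2, 6, 8] / [4];  Q = [1, 3, 4, 6] / [2, 5, 7] / [8]
  Insert 9 (step 9): P = [1, 3, 5, 7, 9] / [2, 6, 8] / [4];  Q = [1, 3, 4, 6, 9] / [2, 5, 7] / [8]
Final shape: (5, 3, 1).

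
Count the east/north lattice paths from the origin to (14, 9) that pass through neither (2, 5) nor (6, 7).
Number of paths = 715925

Inclusion–exclusion. Total paths: C(23, 14) = 817190. Through P₁: C(7, 2)·C(16, 12) = 38220. Through P₂: C(13, 6)·C(10, 8) = 77220. Since P₁ is strictly southwest of P₂, a monotone path through both must visit P₁ then P₂; paths through both = C(7, 2)·C(6, 4)·C(10, 8) = 14175. Avoid both = 817190 − 38220 − 77220 + 14175 = 715925.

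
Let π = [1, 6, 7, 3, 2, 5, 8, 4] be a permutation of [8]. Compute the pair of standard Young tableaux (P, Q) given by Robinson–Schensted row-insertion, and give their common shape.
P = [1, 2, 4, 8] / [3, 5] / [6, 7];  Q = [1, 2, 3, 7] / [4, 6] / [5, 8];  common shape = (4, 2, 2)

Row-insert the values π_1, π_2, … into P one at a time, bumping the leftmost entry strictly greater than the inserted value down to the next row. The recording tableau Q records, in position (i, j), the step at which that cell was added to P.
  Insert 1 (step 1): P = [1];  Q = [1]
  Insert 6 (step 2): P = [1, 6];  Q = [1, 2]
  Insert 7 (step 3): P = [1, 6, 7];  Q = [1, 2, 3]
  Insert 3 (step 4): P = [1, 3, 7] / [6];  Q = [1, 2, 3] / [4]
  Insert 2 (step 5): P = [1, 2, 7] / [3] / [6];  Q = [1, 2, 3] / [4] / [5]
  Insert 5 (step 6): P = [1, 2, 5] / [3, 7] / [6];  Q = [1, 2, 3] / [4, 6] / [5]
  Insert 8 (step 7): P = [1, 2, 5, 8] / [3, 7] / [6];  Q = [1, 2, 3, 7] / [4, 6] / [5]
  Insert 4 (step 8): P = [1, 2, 4, 8] / [3, 5] / [6, 7];  Q = [1, 2, 3, 7] / [4, 6] / [5, 8]
Final shape: (4, 2, 2).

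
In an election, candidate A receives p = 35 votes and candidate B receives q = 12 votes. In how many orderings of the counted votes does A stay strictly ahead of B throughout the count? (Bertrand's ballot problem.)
Strict-lead orderings = 25569834459

Total orderings of the 47 votes with 35 for A: C(47, 35) = 52251400851. By the Bertrand ballot formula (Cycle Lemma / reflection principle), the number of orderings in which A is strictly ahead of B throughout is (p − q)/(p + q) · C(p + q, p) = (35 − 12)/(35 + 12) · 52251400851 = 25569834459.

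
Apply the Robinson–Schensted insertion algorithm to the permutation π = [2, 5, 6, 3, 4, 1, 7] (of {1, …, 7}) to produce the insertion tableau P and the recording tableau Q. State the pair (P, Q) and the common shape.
P = [1, 3, 4, 7] / [2, 6] / [5];  Q = [1, 2, 3, 7] / [4, 5] / [6];  common shape = (4, 2, 1)

Row-insert the values π_1, π_2, … into P one at a time, bumping the leftmost entry strictly greater than the inserted value down to the next row. The recording tableau Q records, in position (i, j), the step at which that cell was added to P.
  Insert 2 (step 1): P = [2];  Q = [1]
  Insert 5 (step 2): P = [2, 5];  Q = [1, 2]
  Insert 6 (step 3): P = [2, 5, 6];  Q = [1, 2, 3]
  Insert 3 (step 4): P = [2, 3, 6] / [5];  Q = [1, 2, 3] / [4]
  Insert 4 (step 5): P = [2, 3, 4] / [5, 6];  Q = [1, 2, 3] / [4, 5]
  Insert 1 (step 6): P = [1, 3, 4] / [2, 6] / [5];  Q = [1, 2, 3] / [4, 5] / [6]
  Insert 7 (step 7): P = [1, 3, 4, 7] / [2, 6] / [5];  Q = [1, 2, 3, 7] / [4, 5] / [6]
Final shape: (4, 2, 1).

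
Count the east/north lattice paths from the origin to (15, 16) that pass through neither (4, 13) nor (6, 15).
Number of paths = 299274035

Inclusion–exclusion. Total paths: C(31, 15) = 300540195. Through P₁: C(17, 4)·C(14, 11) = 866320. Through P₂: C(21, 6)·C(10, 9) = 542640. Since P₁ is strictly southwest of P₂, a monotone path through both must visit P₁ then P₂; paths through both = C(17, 4)·C(4, 2)·C(10, 9) = 142800. Avoid both = 300540195 − 866320 − 542640 + 142800 = 299274035.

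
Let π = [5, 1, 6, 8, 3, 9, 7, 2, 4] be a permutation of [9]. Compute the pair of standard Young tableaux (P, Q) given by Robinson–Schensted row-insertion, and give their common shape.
P = [1, 2, 4, 9] / [3, 6, 7] / [5, 8];  Q = [1, 3, 4, 6] / [2, 5, 7] / [8, 9];  common shape = (4, 3, 2)

Row-insert the values π_1, π_2, … into P one at a time, bumping the leftmost entry strictly greater than the inserted value down to the next row. The recording tableau Q records, in position (i, j), the step at which that cell was added to P.
  Insert 5 (step 1): P = [5];  Q = [1]
  Insert 1 (step 2): P = [1] / [5];  Q = [1] / [2]
  Insert 6 (step 3): P = [1, 6] / [5];  Q = [1, 3] / [2]
  Insert 8 (step 4): P = [1, 6, 8] / [5];  Q = [1, 3, 4] / [2]
  Insert 3 (step 5): P = [1, 3, 8] / [5, 6];  Q = [1, 3, 4] / [2, 5]
  Insert 9 (step 6): P = [1, 3, 8, 9] / [5, 6];  Q = [1, 3, 4, 6] / [2, 5]
  Insert 7 (step 7): P = [1, 3, 7, 9] / [5, 6, 8];  Q = [1, 3, 4, 6] / [2, 5, 7]
  Insert 2 (step 8): P = [1, 2, 7, 9] / [3, 6, 8] / [5];  Q = [1, 3, 4, 6] / [2, 5, 7] / [8]
  Insert 4 (step 9): P = [1, 2, 4, 9] / [3, 6, 7] / [5, 8];  Q = [1, 3, 4, 6] / [2, 5, 7] / [8, 9]
Final shape: (4, 3, 2).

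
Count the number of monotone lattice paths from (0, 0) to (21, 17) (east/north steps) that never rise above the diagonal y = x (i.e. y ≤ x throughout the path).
Number of paths = 6541168950

By the reflection principle (André's argument), the number of monotone paths to (21, 17) with n ≤ m that never go above y = x is C(38, 21) − C(38, 22) = 28781143380 − 22239974430 = 6541168950.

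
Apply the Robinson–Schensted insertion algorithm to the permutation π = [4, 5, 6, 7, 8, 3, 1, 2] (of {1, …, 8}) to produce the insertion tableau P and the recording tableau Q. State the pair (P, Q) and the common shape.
P = [1, 2, 6, 7, 8] / [3, 5] / [4];  Q = [1, 2, 3, 4, 5] / [6, 8] / [7];  common shape = (5, 2, 1)

Row-insert the values π_1, π_2, … into P one at a time, bumping the leftmost entry strictly greater than the inserted value down to the next row. The recording tableau Q records, in position (i, j), the step at which that cell was added to P.
  Insert 4 (step 1): P = [4];  Q = [1]
  Insert 5 (step 2): P = [4, 5];  Q = [1, 2]
  Insert 6 (step 3): P = [4, 5, 6];  Q = [1, 2, 3]
  Insert 7 (step 4): P = [4, 5, 6, 7];  Q = [1, 2, 3, 4]
  Insert 8 (step 5): P = [4, 5, 6, 7, 8];  Q = [1, 2, 3, 4, 5]
  Insert 3 (step 6): P = [3, 5, 6, 7, 8] / [4];  Q = [1, 2, 3, 4, 5] / [6]
  Insert 1 (step 7): P = [1, 5, 6, 7, 8] / [3] / [4];  Q = [1, 2, 3, 4, 5] / [6] / [7]
  Insert 2 (step 8): P = [1, 2, 6, 7, 8] / [3, 5] / [4];  Q = [1, 2, 3, 4, 5] / [6, 8] / [7]
Final shape: (5, 2, 1).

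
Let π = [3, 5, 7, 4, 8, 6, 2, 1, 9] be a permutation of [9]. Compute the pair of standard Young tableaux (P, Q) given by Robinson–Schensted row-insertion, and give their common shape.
P = [1, 4, 6, 8, 9] / [2, 7] / [3] / [5];  Q = [1, 2, 3, 5, 9] / [4, 6] / [7] / [8];  common shape = (5, 2, 1, 1)

Row-insert the values π_1, π_2, … into P one at a time, bumping the leftmost entry strictly greater than the inserted value down to the next row. The recording tableau Q records, in position (i, j), the step at which that cell was added to P.
  Insert 3 (step 1): P = [3];  Q = [1]
  Insert 5 (step 2): P = [3, 5];  Q = [1, 2]
  Insert 7 (step 3): P = [3, 5, 7];  Q = [1, 2, 3]
  Insert 4 (step 4): P = [3, 4, 7] / [5];  Q = [1, 2, 3] / [4]
  Insert 8 (step 5): P = [3, 4, 7, 8] / [5];  Q = [1, 2, 3, 5] / [4]
  Insert 6 (step 6): P = [3, 4, 6, 8] / [5, 7];  Q = [1, 2, 3, 5] / [4, 6]
  Insert 2 (step 7): P = [2, 4, 6, 8] / [3, 7] / [5];  Q = [1, 2, 3, 5] / [4, 6] / [7]
  Insert 1 (step 8): P = [1, 4, 6, 8] / [2, 7] / [3] / [5];  Q = [1, 2, 3, 5] / [4, 6] / [7] / [8]
  Insert 9 (step 9): P = [1, 4, 6, 8, 9] / [2, 7] / [3] / [5];  Q = [1, 2, 3, 5, 9] / [4, 6] / [7] / [8]
Final shape: (5, 2, 1, 1).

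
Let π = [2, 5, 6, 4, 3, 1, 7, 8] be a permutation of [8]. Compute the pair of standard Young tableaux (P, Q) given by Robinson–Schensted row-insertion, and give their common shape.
P = [1, 3, 6, 7, 8] / [2] / [4] / [5];  Q = [1, 2, 3, 7, 8] / [4] / [5] / [6];  common shape = (5, 1, 1, 1)

Row-insert the values π_1, π_2, … into P one at a time, bumping the leftmost entry strictly greater than the inserted value down to the next row. The recording tableau Q records, in position (i, j), the step at which that cell was added to P.
  Insert 2 (step 1): P = [2];  Q = [1]
  Insert 5 (step 2): P = [2, 5];  Q = [1, 2]
  Insert 6 (step 3): P = [2, 5, 6];  Q = [1, 2, 3]
  Insert 4 (step 4): P = [2, 4, 6] / [5];  Q = [1, 2, 3] / [4]
  Insert 3 (step 5): P = [2, 3, 6] / [4] / [5];  Q = [1, 2, 3] / [4] / [5]
  Insert 1 (step 6): P = [1, 3, 6] / [2] / [4] / [5];  Q = [1, 2, 3] / [4] / [5] / [6]
  Insert 7 (step 7): P = [1, 3, 6, 7] / [2] / [4] / [5];  Q = [1, 2, 3, 7] / [4] / [5] / [6]
  Insert 8 (step 8): P = [1, 3, 6, 7, 8] / [2] / [4] / [5];  Q = [1, 2, 3, 7, 8] / [4] / [5] / [6]
Final shape: (5, 1, 1, 1).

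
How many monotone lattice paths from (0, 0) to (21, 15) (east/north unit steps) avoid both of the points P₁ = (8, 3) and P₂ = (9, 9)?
Number of paths = 3828712800

Inclusion–exclusion. Total paths: C(36, 21) = 5567902560. Through P₁: C(11, 8)·C(25, 13) = 858049500. Through P₂: C(18, 9)·C(18, 12) = 902581680. Since P₁ is strictly southwest of P₂, a monotone path through both must visit P₁ then P₂; paths through both = C(11, 8)·C(7, 1)·C(18, 12) = 21441420. Avoid both = 5567902560 − 858049500 − 902581680 + 21441420 = 3828712800.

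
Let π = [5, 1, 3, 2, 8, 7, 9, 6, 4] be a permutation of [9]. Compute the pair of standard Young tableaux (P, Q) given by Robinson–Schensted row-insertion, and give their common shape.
P = [1, 2, 4, 9] / [3, 6] / [5, 7] / [8];  Q = [1, 3, 5, 7] / [2, 6] / [4, 8] / [9];  common shape = (4, 2, 2, 1)

Row-insert the values π_1, π_2, … into P one at a time, bumping the leftmost entry strictly greater than the inserted value down to the next row. The recording tableau Q records, in position (i, j), the step at which that cell was added to P.
  Insert 5 (step 1): P = [5];  Q = [1]
  Insert 1 (step 2): P = [1] / [5];  Q = [1] / [2]
  Insert 3 (step 3): P = [1, 3] / [5];  Q = [1, 3] / [2]
  Insert 2 (step 4): P = [1, 2] / [3] / [5];  Q = [1, 3] / [2] / [4]
  Insert 8 (step 5): P = [1, 2, 8] / [3] / [5];  Q = [1, 3, 5] / [2] / [4]
  Insert 7 (step 6): P = [1, 2, 7] / [3, 8] / [5];  Q = [1, 3, 5] / [2, 6] / [4]
  Insert 9 (step 7): P = [1, 2, 7, 9] / [3, 8] / [5];  Q = [1, 3, 5, 7] / [2, 6] / [4]
  Insert 6 (step 8): P = [1, 2, 6, 9] / [3, 7] / [5, 8];  Q = [1, 3, 5, 7] / [2, 6] / [4, 8]
  Insert 4 (step 9): P = [1, 2, 4, 9] / [3, 6] / [5, 7] / [8];  Q = [1, 3, 5, 7] / [2, 6] / [4, 8] / [9]
Final shape: (4, 2, 2, 1).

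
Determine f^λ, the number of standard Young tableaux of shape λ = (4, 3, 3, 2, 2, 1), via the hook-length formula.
# SYT of shape (4, 3, 3, 2, 2, 1) = 128700

Hook-length formula: f^λ = n! / Π hook(c), product over all cells c of the Young diagram. For λ = (4, 3, 3, 2, 2, 1), n = 15 boxes. Hook lengths by row (left-to-right, top-to-bottom): [9, 7, 4, 1]; [7, 5, 2]; [6, 4, 1]; [4, 2]; [3, 1]; [1]. Product of hooks = 10160640. So f^λ = 15! / 10160640 = 1307674368000 / 10160640 = 128700.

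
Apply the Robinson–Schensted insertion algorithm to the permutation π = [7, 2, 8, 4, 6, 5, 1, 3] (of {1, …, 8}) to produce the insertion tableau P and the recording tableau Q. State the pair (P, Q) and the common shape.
P = [1, 3, 5] / [2, 4] / [6, 8] / [7];  Q = [1, 3, 5] / [2, 4] / [6, 8] / [7];  common shape = (3, 2, 2, 1)

Row-insert the values π_1, π_2, … into P one at a time, bumping the leftmost entry strictly greater than the inserted value down to the next row. The recording tableau Q records, in position (i, j), the step at which that cell was added to P.
  Insert 7 (step 1): P = [7];  Q = [1]
  Insert 2 (step 2): P = [2] / [7];  Q = [1] / [2]
  Insert 8 (step 3): P = [2, 8] / [7];  Q = [1, 3] / [2]
  Insert 4 (step 4): P = [2, 4] / [7, 8];  Q = [1, 3] / [2, 4]
  Insert 6 (step 5): P = [2, 4, 6] / [7, 8];  Q = [1, 3, 5] / [2, 4]
  Insert 5 (step 6): P = [2, 4, 5] / [6, 8] / [7];  Q = [1, 3, 5] / [2, 4] / [6]
  Insert 1 (step 7): P = [1, 4, 5] / [2, 8] / [6] / [7];  Q = [1, 3, 5] / [2, 4] / [6] / [7]
  Insert 3 (step 8): P = [1, 3, 5] / [2, 4] / [6, 8] / [7];  Q = [1, 3, 5] / [2, 4] / [6, 8] / [7]
Final shape: (3, 2, 2, 1).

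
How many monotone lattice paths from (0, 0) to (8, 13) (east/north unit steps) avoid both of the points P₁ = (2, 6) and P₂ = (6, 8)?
Number of paths = 101199

Inclusion–exclusion. Total paths: C(21, 8) = 203490. Through P₁: C(8, 2)·C(13, 6) = 48048. Through P₂: C(14, 6)·C(7, 2) = 63063. Since P₁ is strictly southwest of P₂, a monotone path through both must visit P₁ then P₂; paths through both = C(8, 2)·C(6, 4)·C(7, 2) = 8820. Avoid both = 203490 − 48048 − 63063 + 8820 = 101199.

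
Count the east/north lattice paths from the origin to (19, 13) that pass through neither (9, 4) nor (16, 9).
Number of paths = 229639005

Inclusion–exclusion. Total paths: C(32, 19) = 347373600. Through P₁: C(13, 9)·C(19, 10) = 66050270. Through P₂: C(25, 16)·C(7, 3) = 71504125. Since P₁ is strictly southwest of P₂, a monotone path through both must visit P₁ then P₂; paths through both = C(13, 9)·C(12, 7)·C(7, 3) = 19819800. Avoid both = 347373600 − 66050270 − 71504125 + 19819800 = 229639005.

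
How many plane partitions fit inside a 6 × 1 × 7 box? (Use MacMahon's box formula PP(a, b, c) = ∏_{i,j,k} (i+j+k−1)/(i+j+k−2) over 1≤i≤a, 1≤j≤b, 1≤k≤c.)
PP(6, 1, 7) = 1716

Evaluate the triple product over i = 1..6, j = 1..1, k = 1..7. The factors are (2/1) · (3/2) · (4/3) · (5/4) · (6/5) · (7/6) · (8/7) · (3/2) · … (42 factors total). The numerators and denominators telescope so the product is an integer; carrying out the multiplication exactly gives PP(6, 1, 7) = 1716.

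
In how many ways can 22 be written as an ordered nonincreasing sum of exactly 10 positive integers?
p(22, 10 parts) = 75

Partitions of n into exactly k parts are in bijection with partitions of n − k into at most k parts (subtract 1 from each part). So p(22, exactly 10) = p(12, parts ≤ 10). Computing via the recurrence p(m, j) = p(m, j−1) + p(m−j, j) gives 75.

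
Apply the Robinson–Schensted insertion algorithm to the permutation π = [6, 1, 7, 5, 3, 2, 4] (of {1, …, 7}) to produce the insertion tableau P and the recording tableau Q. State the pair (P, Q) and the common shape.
P = [1, 2, 4] / [3, 7] / [5] / [6];  Q = [1, 3, 7] / [2, 4] / [5] / [6];  common shape = (3, 2, 1, 1)

Row-insert the values π_1, π_2, … into P one at a time, bumping the leftmost entry strictly greater than the inserted value down to the next row. The recording tableau Q records, in position (i, j), the step at which that cell was added to P.
  Insert 6 (step 1): P = [6];  Q = [1]
  Insert 1 (step 2): P = [1] / [6];  Q = [1] / [2]
  Insert 7 (step 3): P = [1, 7] / [6];  Q = [1, 3] / [2]
  Insert 5 (step 4): P = [1, 5] / [6, 7];  Q = [1, 3] / [2, 4]
  Insert 3 (step 5): P = [1, 3] / [5, 7] / [6];  Q = [1, 3] / [2, 4] / [5]
  Insert 2 (step 6): P = [1, 2] / [3, 7] / [5] / [6];  Q = [1, 3] / [2, 4] / [5] / [6]
  Insert 4 (step 7): P = [1, 2, 4] / [3, 7] / [5] / [6];  Q = [1, 3, 7] / [2, 4] / [5] / [6]
Final shape: (3, 2, 1, 1).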